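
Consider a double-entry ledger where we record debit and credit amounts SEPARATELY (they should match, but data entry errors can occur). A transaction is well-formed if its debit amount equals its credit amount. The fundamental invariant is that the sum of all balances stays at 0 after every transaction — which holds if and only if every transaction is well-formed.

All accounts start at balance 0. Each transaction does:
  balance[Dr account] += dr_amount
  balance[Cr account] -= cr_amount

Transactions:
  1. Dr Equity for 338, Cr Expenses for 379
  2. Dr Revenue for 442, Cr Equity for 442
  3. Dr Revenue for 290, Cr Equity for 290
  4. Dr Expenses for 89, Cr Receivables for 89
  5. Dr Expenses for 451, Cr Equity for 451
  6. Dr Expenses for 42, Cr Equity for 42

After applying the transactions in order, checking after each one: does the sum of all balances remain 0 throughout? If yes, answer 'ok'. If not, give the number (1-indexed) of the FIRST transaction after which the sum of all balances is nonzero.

Answer: 1

Derivation:
After txn 1: dr=338 cr=379 sum_balances=-41
After txn 2: dr=442 cr=442 sum_balances=-41
After txn 3: dr=290 cr=290 sum_balances=-41
After txn 4: dr=89 cr=89 sum_balances=-41
After txn 5: dr=451 cr=451 sum_balances=-41
After txn 6: dr=42 cr=42 sum_balances=-41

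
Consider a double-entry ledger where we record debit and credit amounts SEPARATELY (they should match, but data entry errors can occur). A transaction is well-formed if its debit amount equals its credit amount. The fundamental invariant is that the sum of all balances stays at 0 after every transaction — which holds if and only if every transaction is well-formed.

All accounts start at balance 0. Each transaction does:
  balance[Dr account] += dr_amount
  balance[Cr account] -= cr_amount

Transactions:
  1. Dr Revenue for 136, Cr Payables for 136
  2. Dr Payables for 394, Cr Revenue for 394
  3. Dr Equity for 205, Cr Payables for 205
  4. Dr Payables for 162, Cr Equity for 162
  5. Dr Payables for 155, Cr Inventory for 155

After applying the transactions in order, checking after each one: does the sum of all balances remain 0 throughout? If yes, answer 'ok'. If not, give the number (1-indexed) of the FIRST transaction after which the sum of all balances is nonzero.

Answer: ok

Derivation:
After txn 1: dr=136 cr=136 sum_balances=0
After txn 2: dr=394 cr=394 sum_balances=0
After txn 3: dr=205 cr=205 sum_balances=0
After txn 4: dr=162 cr=162 sum_balances=0
After txn 5: dr=155 cr=155 sum_balances=0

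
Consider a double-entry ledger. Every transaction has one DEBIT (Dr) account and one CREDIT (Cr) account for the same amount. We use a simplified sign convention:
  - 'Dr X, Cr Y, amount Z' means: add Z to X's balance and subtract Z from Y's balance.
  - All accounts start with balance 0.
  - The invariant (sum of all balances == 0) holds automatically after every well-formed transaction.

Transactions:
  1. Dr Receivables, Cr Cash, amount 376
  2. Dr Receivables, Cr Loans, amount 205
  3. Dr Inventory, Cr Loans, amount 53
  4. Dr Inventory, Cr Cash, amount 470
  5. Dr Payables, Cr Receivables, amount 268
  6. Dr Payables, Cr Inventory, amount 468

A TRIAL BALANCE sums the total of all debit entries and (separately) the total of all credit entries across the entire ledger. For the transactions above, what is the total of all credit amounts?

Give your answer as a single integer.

Txn 1: credit+=376
Txn 2: credit+=205
Txn 3: credit+=53
Txn 4: credit+=470
Txn 5: credit+=268
Txn 6: credit+=468
Total credits = 1840

Answer: 1840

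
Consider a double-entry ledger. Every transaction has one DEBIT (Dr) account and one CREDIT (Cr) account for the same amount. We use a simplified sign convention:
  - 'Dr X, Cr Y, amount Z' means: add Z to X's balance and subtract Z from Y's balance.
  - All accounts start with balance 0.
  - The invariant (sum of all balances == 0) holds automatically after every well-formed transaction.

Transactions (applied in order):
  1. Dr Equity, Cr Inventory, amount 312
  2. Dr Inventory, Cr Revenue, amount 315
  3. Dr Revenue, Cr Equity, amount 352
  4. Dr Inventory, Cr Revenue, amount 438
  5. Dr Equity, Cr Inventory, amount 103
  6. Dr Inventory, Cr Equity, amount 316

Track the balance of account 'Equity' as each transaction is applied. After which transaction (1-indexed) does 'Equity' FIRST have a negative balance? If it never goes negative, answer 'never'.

Answer: 3

Derivation:
After txn 1: Equity=312
After txn 2: Equity=312
After txn 3: Equity=-40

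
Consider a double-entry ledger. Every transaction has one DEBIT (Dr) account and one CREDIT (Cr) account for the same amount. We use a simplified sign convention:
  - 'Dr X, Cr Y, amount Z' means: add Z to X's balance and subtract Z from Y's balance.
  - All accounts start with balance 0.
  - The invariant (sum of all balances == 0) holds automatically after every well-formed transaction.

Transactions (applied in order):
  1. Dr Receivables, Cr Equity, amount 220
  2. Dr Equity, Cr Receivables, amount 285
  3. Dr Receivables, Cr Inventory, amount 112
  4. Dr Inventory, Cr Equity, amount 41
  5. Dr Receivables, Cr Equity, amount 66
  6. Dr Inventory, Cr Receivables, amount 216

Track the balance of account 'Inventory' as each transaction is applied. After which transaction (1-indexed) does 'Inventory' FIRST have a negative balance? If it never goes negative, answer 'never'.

After txn 1: Inventory=0
After txn 2: Inventory=0
After txn 3: Inventory=-112

Answer: 3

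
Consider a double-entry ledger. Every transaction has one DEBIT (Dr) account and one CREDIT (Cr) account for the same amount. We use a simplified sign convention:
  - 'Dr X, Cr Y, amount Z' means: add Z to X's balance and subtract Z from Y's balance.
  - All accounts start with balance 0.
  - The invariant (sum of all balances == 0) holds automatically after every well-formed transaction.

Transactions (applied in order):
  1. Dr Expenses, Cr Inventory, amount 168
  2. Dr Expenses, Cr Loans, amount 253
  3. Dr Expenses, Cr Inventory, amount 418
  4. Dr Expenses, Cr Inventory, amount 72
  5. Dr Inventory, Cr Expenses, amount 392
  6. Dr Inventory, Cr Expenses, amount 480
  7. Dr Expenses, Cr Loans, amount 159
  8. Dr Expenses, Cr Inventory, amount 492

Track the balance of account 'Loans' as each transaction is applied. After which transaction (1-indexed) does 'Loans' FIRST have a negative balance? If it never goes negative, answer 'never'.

After txn 1: Loans=0
After txn 2: Loans=-253

Answer: 2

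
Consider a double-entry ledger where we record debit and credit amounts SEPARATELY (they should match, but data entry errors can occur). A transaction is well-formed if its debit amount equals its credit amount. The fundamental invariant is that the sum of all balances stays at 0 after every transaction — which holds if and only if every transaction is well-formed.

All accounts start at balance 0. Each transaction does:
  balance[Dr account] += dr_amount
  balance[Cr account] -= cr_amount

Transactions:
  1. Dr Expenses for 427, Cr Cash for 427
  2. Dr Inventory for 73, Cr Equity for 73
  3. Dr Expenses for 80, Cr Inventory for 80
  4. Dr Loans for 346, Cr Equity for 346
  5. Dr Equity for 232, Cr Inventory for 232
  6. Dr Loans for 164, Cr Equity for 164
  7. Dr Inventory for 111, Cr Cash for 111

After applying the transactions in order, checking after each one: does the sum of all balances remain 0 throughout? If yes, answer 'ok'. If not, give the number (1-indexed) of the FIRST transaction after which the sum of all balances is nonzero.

Answer: ok

Derivation:
After txn 1: dr=427 cr=427 sum_balances=0
After txn 2: dr=73 cr=73 sum_balances=0
After txn 3: dr=80 cr=80 sum_balances=0
After txn 4: dr=346 cr=346 sum_balances=0
After txn 5: dr=232 cr=232 sum_balances=0
After txn 6: dr=164 cr=164 sum_balances=0
After txn 7: dr=111 cr=111 sum_balances=0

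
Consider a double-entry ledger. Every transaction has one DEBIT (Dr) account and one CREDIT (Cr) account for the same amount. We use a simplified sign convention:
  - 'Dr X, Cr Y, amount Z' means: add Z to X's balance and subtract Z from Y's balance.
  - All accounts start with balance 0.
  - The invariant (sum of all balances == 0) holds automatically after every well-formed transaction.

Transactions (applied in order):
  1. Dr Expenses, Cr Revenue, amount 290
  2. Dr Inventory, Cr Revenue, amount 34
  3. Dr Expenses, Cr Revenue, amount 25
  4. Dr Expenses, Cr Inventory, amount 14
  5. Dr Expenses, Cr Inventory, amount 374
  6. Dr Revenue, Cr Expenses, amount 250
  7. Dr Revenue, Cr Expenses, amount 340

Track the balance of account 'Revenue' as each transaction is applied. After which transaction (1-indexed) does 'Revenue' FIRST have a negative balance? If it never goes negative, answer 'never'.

After txn 1: Revenue=-290

Answer: 1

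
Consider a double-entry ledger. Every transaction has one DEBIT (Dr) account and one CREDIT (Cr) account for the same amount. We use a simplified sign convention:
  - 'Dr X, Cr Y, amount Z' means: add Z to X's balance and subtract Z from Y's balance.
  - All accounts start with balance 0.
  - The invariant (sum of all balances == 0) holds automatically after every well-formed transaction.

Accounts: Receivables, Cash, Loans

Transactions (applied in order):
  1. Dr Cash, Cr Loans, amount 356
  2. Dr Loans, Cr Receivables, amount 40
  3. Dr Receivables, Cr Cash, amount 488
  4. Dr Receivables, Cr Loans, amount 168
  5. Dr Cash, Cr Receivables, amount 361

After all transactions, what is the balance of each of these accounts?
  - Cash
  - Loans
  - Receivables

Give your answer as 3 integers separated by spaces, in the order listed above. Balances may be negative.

After txn 1 (Dr Cash, Cr Loans, amount 356): Cash=356 Loans=-356
After txn 2 (Dr Loans, Cr Receivables, amount 40): Cash=356 Loans=-316 Receivables=-40
After txn 3 (Dr Receivables, Cr Cash, amount 488): Cash=-132 Loans=-316 Receivables=448
After txn 4 (Dr Receivables, Cr Loans, amount 168): Cash=-132 Loans=-484 Receivables=616
After txn 5 (Dr Cash, Cr Receivables, amount 361): Cash=229 Loans=-484 Receivables=255

Answer: 229 -484 255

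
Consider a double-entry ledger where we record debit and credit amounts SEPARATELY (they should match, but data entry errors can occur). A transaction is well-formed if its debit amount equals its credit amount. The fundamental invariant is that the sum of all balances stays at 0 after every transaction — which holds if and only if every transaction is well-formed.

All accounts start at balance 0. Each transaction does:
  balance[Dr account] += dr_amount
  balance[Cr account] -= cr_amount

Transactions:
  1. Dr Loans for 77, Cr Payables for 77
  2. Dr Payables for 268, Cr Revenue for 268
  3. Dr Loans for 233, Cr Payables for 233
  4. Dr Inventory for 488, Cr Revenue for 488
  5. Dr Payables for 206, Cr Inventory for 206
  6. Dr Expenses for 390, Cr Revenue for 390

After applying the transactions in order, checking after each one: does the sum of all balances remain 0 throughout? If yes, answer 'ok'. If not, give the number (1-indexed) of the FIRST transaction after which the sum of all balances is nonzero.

After txn 1: dr=77 cr=77 sum_balances=0
After txn 2: dr=268 cr=268 sum_balances=0
After txn 3: dr=233 cr=233 sum_balances=0
After txn 4: dr=488 cr=488 sum_balances=0
After txn 5: dr=206 cr=206 sum_balances=0
After txn 6: dr=390 cr=390 sum_balances=0

Answer: ok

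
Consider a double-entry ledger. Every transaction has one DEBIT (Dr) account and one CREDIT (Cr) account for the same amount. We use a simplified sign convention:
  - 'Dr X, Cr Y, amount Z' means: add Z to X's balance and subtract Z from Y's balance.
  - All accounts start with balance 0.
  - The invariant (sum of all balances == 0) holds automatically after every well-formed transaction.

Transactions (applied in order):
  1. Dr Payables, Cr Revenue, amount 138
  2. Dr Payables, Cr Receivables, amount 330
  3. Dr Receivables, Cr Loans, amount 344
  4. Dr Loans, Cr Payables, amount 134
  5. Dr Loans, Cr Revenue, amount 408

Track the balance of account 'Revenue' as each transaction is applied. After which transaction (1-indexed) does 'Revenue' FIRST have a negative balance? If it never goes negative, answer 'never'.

After txn 1: Revenue=-138

Answer: 1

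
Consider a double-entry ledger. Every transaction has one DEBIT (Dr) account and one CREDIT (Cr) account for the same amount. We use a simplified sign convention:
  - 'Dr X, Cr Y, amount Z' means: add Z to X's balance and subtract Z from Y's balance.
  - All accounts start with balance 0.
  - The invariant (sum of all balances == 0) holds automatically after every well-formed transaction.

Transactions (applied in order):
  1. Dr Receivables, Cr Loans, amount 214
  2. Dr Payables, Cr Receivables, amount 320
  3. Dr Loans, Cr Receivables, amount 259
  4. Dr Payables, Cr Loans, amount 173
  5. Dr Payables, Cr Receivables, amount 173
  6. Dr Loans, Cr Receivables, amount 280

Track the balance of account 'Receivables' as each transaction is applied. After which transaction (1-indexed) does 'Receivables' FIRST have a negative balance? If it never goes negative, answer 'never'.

After txn 1: Receivables=214
After txn 2: Receivables=-106

Answer: 2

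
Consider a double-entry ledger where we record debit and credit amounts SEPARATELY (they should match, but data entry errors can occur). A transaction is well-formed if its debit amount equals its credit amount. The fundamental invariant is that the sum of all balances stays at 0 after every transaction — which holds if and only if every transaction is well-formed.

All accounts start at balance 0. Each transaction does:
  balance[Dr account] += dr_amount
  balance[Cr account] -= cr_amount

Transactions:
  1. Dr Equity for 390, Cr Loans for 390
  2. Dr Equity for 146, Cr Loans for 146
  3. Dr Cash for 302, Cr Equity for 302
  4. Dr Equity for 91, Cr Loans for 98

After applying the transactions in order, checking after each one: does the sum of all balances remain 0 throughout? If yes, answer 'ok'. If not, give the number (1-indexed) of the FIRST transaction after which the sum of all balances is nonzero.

Answer: 4

Derivation:
After txn 1: dr=390 cr=390 sum_balances=0
After txn 2: dr=146 cr=146 sum_balances=0
After txn 3: dr=302 cr=302 sum_balances=0
After txn 4: dr=91 cr=98 sum_balances=-7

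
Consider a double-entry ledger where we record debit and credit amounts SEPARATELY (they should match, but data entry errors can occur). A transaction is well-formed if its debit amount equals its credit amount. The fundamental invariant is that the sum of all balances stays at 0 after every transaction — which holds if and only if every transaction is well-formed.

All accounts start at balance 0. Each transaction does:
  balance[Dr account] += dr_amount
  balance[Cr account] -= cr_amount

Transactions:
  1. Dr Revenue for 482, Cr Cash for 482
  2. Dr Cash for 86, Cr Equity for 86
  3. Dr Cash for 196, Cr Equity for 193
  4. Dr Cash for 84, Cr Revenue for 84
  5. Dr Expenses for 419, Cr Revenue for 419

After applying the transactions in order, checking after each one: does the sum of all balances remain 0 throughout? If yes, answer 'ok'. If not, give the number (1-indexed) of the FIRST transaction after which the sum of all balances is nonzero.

After txn 1: dr=482 cr=482 sum_balances=0
After txn 2: dr=86 cr=86 sum_balances=0
After txn 3: dr=196 cr=193 sum_balances=3
After txn 4: dr=84 cr=84 sum_balances=3
After txn 5: dr=419 cr=419 sum_balances=3

Answer: 3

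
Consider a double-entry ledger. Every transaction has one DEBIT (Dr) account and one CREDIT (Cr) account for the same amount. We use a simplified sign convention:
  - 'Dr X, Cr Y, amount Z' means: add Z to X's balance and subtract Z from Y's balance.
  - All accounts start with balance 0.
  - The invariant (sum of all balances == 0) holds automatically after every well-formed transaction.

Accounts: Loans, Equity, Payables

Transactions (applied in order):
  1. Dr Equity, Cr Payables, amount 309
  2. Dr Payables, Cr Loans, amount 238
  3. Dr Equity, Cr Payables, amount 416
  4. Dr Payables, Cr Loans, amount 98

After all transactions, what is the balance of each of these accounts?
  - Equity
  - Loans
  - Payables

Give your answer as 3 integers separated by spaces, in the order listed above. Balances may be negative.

After txn 1 (Dr Equity, Cr Payables, amount 309): Equity=309 Payables=-309
After txn 2 (Dr Payables, Cr Loans, amount 238): Equity=309 Loans=-238 Payables=-71
After txn 3 (Dr Equity, Cr Payables, amount 416): Equity=725 Loans=-238 Payables=-487
After txn 4 (Dr Payables, Cr Loans, amount 98): Equity=725 Loans=-336 Payables=-389

Answer: 725 -336 -389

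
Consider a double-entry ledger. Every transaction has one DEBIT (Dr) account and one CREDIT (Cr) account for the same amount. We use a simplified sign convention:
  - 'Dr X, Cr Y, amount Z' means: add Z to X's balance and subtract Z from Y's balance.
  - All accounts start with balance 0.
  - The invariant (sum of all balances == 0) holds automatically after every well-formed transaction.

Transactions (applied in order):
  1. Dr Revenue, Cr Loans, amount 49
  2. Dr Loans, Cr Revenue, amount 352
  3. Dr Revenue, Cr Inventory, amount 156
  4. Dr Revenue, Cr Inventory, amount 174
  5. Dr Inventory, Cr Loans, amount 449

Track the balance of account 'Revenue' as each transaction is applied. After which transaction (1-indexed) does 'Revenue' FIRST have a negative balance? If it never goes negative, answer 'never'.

Answer: 2

Derivation:
After txn 1: Revenue=49
After txn 2: Revenue=-303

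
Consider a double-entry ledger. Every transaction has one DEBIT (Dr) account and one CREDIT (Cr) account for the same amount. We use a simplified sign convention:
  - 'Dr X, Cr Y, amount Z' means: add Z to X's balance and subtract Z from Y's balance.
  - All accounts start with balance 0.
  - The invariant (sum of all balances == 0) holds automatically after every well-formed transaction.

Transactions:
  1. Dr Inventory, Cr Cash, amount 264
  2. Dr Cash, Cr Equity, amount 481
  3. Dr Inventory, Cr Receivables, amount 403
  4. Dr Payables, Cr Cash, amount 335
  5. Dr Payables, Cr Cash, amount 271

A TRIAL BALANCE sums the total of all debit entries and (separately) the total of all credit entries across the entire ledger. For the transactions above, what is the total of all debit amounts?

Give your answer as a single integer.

Txn 1: debit+=264
Txn 2: debit+=481
Txn 3: debit+=403
Txn 4: debit+=335
Txn 5: debit+=271
Total debits = 1754

Answer: 1754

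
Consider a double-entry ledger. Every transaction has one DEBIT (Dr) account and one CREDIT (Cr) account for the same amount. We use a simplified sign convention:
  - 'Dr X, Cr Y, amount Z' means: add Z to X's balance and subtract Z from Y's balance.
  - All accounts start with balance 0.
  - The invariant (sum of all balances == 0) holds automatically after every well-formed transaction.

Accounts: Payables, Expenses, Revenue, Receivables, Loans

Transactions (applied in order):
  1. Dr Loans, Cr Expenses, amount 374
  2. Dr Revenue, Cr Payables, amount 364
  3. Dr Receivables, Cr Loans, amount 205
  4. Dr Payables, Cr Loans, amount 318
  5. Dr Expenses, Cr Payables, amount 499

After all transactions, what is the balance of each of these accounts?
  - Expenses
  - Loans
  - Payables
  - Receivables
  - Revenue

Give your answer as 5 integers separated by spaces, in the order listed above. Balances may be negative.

Answer: 125 -149 -545 205 364

Derivation:
After txn 1 (Dr Loans, Cr Expenses, amount 374): Expenses=-374 Loans=374
After txn 2 (Dr Revenue, Cr Payables, amount 364): Expenses=-374 Loans=374 Payables=-364 Revenue=364
After txn 3 (Dr Receivables, Cr Loans, amount 205): Expenses=-374 Loans=169 Payables=-364 Receivables=205 Revenue=364
After txn 4 (Dr Payables, Cr Loans, amount 318): Expenses=-374 Loans=-149 Payables=-46 Receivables=205 Revenue=364
After txn 5 (Dr Expenses, Cr Payables, amount 499): Expenses=125 Loans=-149 Payables=-545 Receivables=205 Revenue=364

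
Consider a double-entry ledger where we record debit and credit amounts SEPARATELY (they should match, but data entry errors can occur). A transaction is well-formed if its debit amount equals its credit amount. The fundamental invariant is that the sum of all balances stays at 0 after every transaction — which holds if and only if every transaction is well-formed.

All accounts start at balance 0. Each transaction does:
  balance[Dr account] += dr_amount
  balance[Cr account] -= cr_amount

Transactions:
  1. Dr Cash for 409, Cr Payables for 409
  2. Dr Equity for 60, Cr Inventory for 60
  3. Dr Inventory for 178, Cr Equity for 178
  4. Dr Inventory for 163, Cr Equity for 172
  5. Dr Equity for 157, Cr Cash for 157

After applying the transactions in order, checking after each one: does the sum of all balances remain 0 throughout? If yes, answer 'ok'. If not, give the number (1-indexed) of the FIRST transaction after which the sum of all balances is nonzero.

After txn 1: dr=409 cr=409 sum_balances=0
After txn 2: dr=60 cr=60 sum_balances=0
After txn 3: dr=178 cr=178 sum_balances=0
After txn 4: dr=163 cr=172 sum_balances=-9
After txn 5: dr=157 cr=157 sum_balances=-9

Answer: 4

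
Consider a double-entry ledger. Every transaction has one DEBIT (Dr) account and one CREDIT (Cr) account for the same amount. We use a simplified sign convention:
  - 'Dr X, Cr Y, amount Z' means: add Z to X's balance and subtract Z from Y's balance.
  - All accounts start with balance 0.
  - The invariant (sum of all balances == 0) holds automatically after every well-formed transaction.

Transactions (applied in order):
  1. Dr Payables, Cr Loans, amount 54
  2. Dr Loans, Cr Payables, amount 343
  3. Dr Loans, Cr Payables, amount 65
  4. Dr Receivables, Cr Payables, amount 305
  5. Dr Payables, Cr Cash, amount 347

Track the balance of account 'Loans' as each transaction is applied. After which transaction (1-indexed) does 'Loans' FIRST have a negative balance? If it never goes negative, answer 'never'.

After txn 1: Loans=-54

Answer: 1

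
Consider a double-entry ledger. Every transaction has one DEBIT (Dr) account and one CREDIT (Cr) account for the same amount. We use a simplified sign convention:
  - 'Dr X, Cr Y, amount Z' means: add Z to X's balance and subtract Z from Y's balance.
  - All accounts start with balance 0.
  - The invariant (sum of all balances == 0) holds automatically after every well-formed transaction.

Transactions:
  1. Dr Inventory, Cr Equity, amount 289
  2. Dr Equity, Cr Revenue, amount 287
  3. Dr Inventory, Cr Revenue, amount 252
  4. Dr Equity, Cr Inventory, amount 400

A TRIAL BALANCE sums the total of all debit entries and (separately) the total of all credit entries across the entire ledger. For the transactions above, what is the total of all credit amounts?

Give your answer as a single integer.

Txn 1: credit+=289
Txn 2: credit+=287
Txn 3: credit+=252
Txn 4: credit+=400
Total credits = 1228

Answer: 1228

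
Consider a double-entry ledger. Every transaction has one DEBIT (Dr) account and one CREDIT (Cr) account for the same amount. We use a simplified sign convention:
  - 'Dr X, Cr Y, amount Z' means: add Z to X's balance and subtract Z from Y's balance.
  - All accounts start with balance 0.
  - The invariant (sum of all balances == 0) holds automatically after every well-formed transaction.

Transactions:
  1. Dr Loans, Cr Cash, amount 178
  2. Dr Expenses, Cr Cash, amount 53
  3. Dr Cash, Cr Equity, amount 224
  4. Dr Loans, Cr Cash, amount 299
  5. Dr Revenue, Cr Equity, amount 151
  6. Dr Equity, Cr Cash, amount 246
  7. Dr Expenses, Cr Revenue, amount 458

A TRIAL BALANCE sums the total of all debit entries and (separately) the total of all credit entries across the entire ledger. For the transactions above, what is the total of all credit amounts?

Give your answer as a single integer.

Answer: 1609

Derivation:
Txn 1: credit+=178
Txn 2: credit+=53
Txn 3: credit+=224
Txn 4: credit+=299
Txn 5: credit+=151
Txn 6: credit+=246
Txn 7: credit+=458
Total credits = 1609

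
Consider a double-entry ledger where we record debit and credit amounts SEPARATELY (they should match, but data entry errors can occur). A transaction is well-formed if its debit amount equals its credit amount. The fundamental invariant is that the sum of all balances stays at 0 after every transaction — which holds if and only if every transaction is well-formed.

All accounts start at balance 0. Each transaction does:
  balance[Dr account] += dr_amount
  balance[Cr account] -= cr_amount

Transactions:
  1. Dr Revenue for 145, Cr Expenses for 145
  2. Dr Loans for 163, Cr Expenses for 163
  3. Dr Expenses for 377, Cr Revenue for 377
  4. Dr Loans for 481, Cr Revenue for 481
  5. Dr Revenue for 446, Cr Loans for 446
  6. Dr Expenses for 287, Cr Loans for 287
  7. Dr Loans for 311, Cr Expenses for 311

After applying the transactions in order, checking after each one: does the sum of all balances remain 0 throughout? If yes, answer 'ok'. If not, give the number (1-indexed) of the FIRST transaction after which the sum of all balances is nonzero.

Answer: ok

Derivation:
After txn 1: dr=145 cr=145 sum_balances=0
After txn 2: dr=163 cr=163 sum_balances=0
After txn 3: dr=377 cr=377 sum_balances=0
After txn 4: dr=481 cr=481 sum_balances=0
After txn 5: dr=446 cr=446 sum_balances=0
After txn 6: dr=287 cr=287 sum_balances=0
After txn 7: dr=311 cr=311 sum_balances=0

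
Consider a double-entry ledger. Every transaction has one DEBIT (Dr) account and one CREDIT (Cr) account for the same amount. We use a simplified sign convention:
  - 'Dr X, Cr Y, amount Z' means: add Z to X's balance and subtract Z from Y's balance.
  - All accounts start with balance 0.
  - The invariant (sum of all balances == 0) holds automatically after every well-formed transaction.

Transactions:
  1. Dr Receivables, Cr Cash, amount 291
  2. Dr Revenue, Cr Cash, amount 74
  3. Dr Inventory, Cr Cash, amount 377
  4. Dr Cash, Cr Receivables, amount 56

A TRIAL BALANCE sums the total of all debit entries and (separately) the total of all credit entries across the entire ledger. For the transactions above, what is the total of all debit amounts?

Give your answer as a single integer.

Answer: 798

Derivation:
Txn 1: debit+=291
Txn 2: debit+=74
Txn 3: debit+=377
Txn 4: debit+=56
Total debits = 798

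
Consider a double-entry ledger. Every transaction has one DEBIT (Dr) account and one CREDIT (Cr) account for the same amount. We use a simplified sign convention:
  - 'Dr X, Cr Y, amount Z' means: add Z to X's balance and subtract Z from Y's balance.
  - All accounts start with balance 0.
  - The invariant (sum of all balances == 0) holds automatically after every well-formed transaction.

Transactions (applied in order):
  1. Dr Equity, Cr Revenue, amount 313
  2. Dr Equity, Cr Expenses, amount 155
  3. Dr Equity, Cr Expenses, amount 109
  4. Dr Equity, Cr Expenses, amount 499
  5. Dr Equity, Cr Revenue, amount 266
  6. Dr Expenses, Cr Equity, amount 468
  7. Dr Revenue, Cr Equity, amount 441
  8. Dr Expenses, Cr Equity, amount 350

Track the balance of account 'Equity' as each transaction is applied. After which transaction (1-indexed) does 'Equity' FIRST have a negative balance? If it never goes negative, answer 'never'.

After txn 1: Equity=313
After txn 2: Equity=468
After txn 3: Equity=577
After txn 4: Equity=1076
After txn 5: Equity=1342
After txn 6: Equity=874
After txn 7: Equity=433
After txn 8: Equity=83

Answer: never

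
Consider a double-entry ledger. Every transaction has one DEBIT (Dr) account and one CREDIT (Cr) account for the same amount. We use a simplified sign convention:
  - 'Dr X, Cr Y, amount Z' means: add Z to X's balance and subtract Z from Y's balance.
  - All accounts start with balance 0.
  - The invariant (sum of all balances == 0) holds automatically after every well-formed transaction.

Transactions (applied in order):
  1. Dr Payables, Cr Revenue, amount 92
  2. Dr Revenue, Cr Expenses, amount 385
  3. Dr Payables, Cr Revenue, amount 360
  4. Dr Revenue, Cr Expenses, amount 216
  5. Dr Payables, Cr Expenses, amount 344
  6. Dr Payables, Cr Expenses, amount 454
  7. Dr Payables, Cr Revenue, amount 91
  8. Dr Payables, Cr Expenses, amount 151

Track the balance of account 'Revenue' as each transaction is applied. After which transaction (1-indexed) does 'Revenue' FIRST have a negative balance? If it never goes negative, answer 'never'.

After txn 1: Revenue=-92

Answer: 1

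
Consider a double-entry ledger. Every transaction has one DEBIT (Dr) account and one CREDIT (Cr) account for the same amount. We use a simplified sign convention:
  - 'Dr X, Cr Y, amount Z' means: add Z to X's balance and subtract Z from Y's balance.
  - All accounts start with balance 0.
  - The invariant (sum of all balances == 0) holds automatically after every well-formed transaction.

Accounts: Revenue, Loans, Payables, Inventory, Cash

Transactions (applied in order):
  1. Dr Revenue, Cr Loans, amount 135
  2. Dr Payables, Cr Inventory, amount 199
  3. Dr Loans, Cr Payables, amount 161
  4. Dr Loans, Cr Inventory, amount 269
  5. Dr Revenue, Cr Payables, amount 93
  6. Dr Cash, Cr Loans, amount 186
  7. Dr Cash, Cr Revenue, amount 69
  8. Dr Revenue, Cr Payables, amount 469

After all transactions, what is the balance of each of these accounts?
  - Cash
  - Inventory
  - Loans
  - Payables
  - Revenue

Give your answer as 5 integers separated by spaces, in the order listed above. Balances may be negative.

Answer: 255 -468 109 -524 628

Derivation:
After txn 1 (Dr Revenue, Cr Loans, amount 135): Loans=-135 Revenue=135
After txn 2 (Dr Payables, Cr Inventory, amount 199): Inventory=-199 Loans=-135 Payables=199 Revenue=135
After txn 3 (Dr Loans, Cr Payables, amount 161): Inventory=-199 Loans=26 Payables=38 Revenue=135
After txn 4 (Dr Loans, Cr Inventory, amount 269): Inventory=-468 Loans=295 Payables=38 Revenue=135
After txn 5 (Dr Revenue, Cr Payables, amount 93): Inventory=-468 Loans=295 Payables=-55 Revenue=228
After txn 6 (Dr Cash, Cr Loans, amount 186): Cash=186 Inventory=-468 Loans=109 Payables=-55 Revenue=228
After txn 7 (Dr Cash, Cr Revenue, amount 69): Cash=255 Inventory=-468 Loans=109 Payables=-55 Revenue=159
After txn 8 (Dr Revenue, Cr Payables, amount 469): Cash=255 Inventory=-468 Loans=109 Payables=-524 Revenue=628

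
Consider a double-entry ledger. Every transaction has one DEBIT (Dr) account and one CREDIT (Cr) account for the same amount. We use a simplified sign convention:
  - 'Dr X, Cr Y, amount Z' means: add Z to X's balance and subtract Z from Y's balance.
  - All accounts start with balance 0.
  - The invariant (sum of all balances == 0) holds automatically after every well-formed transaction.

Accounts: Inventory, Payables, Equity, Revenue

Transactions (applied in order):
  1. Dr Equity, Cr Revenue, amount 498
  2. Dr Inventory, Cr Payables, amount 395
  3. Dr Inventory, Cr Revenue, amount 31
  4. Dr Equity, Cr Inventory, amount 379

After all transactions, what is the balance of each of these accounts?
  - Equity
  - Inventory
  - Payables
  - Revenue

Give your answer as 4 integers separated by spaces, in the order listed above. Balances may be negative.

Answer: 877 47 -395 -529

Derivation:
After txn 1 (Dr Equity, Cr Revenue, amount 498): Equity=498 Revenue=-498
After txn 2 (Dr Inventory, Cr Payables, amount 395): Equity=498 Inventory=395 Payables=-395 Revenue=-498
After txn 3 (Dr Inventory, Cr Revenue, amount 31): Equity=498 Inventory=426 Payables=-395 Revenue=-529
After txn 4 (Dr Equity, Cr Inventory, amount 379): Equity=877 Inventory=47 Payables=-395 Revenue=-529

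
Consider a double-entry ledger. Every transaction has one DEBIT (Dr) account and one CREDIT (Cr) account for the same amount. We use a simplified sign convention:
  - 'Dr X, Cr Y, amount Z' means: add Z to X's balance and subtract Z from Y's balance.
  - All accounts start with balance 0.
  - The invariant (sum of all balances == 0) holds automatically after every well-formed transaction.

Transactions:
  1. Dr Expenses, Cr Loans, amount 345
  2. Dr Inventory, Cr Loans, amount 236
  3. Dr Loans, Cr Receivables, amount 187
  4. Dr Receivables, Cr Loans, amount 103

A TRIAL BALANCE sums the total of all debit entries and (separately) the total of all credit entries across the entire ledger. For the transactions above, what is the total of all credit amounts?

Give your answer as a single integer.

Txn 1: credit+=345
Txn 2: credit+=236
Txn 3: credit+=187
Txn 4: credit+=103
Total credits = 871

Answer: 871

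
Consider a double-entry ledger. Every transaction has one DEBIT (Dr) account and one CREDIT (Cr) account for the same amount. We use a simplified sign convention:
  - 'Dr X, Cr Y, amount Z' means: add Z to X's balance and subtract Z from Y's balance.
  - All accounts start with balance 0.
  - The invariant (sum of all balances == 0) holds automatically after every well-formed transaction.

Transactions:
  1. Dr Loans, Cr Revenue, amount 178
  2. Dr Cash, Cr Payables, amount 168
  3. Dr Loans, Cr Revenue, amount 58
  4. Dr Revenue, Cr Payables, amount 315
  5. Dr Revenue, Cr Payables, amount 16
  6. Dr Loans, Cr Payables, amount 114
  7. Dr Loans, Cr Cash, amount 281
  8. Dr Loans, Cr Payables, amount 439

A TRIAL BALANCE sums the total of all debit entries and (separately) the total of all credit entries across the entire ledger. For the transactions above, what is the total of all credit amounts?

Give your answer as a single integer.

Answer: 1569

Derivation:
Txn 1: credit+=178
Txn 2: credit+=168
Txn 3: credit+=58
Txn 4: credit+=315
Txn 5: credit+=16
Txn 6: credit+=114
Txn 7: credit+=281
Txn 8: credit+=439
Total credits = 1569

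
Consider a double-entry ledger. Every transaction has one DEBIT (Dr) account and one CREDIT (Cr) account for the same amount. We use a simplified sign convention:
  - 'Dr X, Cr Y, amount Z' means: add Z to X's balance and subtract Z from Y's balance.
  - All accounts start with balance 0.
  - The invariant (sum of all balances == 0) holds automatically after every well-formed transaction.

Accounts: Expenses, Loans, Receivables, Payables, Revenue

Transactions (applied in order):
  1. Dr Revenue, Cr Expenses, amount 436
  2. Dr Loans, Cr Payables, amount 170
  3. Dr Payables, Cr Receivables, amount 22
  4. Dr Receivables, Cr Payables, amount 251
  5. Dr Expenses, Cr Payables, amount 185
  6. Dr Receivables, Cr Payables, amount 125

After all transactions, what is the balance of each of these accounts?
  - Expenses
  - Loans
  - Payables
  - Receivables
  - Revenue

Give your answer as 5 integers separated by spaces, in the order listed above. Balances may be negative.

After txn 1 (Dr Revenue, Cr Expenses, amount 436): Expenses=-436 Revenue=436
After txn 2 (Dr Loans, Cr Payables, amount 170): Expenses=-436 Loans=170 Payables=-170 Revenue=436
After txn 3 (Dr Payables, Cr Receivables, amount 22): Expenses=-436 Loans=170 Payables=-148 Receivables=-22 Revenue=436
After txn 4 (Dr Receivables, Cr Payables, amount 251): Expenses=-436 Loans=170 Payables=-399 Receivables=229 Revenue=436
After txn 5 (Dr Expenses, Cr Payables, amount 185): Expenses=-251 Loans=170 Payables=-584 Receivables=229 Revenue=436
After txn 6 (Dr Receivables, Cr Payables, amount 125): Expenses=-251 Loans=170 Payables=-709 Receivables=354 Revenue=436

Answer: -251 170 -709 354 436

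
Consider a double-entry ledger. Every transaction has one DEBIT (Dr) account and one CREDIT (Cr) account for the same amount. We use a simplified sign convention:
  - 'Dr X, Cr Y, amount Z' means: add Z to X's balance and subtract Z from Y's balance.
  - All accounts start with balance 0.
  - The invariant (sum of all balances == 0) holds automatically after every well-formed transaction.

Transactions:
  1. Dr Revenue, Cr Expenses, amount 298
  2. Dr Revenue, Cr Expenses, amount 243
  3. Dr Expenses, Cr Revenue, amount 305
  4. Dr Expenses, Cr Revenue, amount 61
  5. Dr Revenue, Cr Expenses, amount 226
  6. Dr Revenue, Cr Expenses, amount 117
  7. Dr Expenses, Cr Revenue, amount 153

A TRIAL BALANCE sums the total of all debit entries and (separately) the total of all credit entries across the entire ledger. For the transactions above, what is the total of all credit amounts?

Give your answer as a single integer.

Txn 1: credit+=298
Txn 2: credit+=243
Txn 3: credit+=305
Txn 4: credit+=61
Txn 5: credit+=226
Txn 6: credit+=117
Txn 7: credit+=153
Total credits = 1403

Answer: 1403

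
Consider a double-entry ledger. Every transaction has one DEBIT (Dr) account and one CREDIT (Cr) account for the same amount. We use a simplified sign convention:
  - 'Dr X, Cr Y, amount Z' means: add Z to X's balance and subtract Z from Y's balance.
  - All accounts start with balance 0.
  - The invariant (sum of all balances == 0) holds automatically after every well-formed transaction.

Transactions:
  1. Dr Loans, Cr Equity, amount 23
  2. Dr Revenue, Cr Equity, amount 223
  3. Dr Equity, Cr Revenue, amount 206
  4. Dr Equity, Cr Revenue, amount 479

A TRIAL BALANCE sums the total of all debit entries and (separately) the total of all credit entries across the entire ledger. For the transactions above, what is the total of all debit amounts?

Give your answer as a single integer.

Txn 1: debit+=23
Txn 2: debit+=223
Txn 3: debit+=206
Txn 4: debit+=479
Total debits = 931

Answer: 931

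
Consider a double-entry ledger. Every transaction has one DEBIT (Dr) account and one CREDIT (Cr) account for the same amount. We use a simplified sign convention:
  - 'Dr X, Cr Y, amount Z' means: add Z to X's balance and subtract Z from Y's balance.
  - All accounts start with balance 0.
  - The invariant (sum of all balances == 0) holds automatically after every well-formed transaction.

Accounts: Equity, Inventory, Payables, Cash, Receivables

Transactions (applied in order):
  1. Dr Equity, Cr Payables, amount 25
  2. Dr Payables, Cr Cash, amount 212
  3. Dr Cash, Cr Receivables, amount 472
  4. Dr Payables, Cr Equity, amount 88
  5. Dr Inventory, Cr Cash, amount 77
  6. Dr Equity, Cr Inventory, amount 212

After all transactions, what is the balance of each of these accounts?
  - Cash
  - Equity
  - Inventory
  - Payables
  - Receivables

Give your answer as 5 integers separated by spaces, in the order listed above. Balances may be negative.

After txn 1 (Dr Equity, Cr Payables, amount 25): Equity=25 Payables=-25
After txn 2 (Dr Payables, Cr Cash, amount 212): Cash=-212 Equity=25 Payables=187
After txn 3 (Dr Cash, Cr Receivables, amount 472): Cash=260 Equity=25 Payables=187 Receivables=-472
After txn 4 (Dr Payables, Cr Equity, amount 88): Cash=260 Equity=-63 Payables=275 Receivables=-472
After txn 5 (Dr Inventory, Cr Cash, amount 77): Cash=183 Equity=-63 Inventory=77 Payables=275 Receivables=-472
After txn 6 (Dr Equity, Cr Inventory, amount 212): Cash=183 Equity=149 Inventory=-135 Payables=275 Receivables=-472

Answer: 183 149 -135 275 -472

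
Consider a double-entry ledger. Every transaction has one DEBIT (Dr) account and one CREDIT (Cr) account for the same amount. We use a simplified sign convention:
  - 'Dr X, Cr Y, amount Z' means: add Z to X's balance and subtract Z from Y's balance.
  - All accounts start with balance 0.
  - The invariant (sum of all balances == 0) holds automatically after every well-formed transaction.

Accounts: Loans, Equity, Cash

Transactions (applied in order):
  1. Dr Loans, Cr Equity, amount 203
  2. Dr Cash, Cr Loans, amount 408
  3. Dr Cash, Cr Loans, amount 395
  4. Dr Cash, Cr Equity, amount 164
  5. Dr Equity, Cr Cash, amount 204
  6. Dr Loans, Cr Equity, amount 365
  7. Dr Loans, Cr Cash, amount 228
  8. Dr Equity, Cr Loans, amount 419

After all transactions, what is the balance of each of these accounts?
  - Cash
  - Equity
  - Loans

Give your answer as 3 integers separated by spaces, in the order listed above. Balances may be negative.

After txn 1 (Dr Loans, Cr Equity, amount 203): Equity=-203 Loans=203
After txn 2 (Dr Cash, Cr Loans, amount 408): Cash=408 Equity=-203 Loans=-205
After txn 3 (Dr Cash, Cr Loans, amount 395): Cash=803 Equity=-203 Loans=-600
After txn 4 (Dr Cash, Cr Equity, amount 164): Cash=967 Equity=-367 Loans=-600
After txn 5 (Dr Equity, Cr Cash, amount 204): Cash=763 Equity=-163 Loans=-600
After txn 6 (Dr Loans, Cr Equity, amount 365): Cash=763 Equity=-528 Loans=-235
After txn 7 (Dr Loans, Cr Cash, amount 228): Cash=535 Equity=-528 Loans=-7
After txn 8 (Dr Equity, Cr Loans, amount 419): Cash=535 Equity=-109 Loans=-426

Answer: 535 -109 -426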